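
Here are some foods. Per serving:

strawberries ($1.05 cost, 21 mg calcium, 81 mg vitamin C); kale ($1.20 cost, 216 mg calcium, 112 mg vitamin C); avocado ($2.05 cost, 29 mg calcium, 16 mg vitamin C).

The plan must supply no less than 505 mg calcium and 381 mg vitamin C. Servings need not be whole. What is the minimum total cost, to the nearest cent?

At the optimum either one food covers both requirements or two foods hit both targets exactly; no other combination can be cheaper.
strawberries only: max(505/21, 381/81) = 24.05 servings → $25.25.
kale only: max(505/216, 381/112) = 3.402 servings → $4.08.
avocado only: max(505/29, 381/16) = 23.81 servings → $48.82.
strawberries + kale with both tight: 1.699 servings and 2.173 servings → $4.39.
strawberries + avocado with both tight: 1.475 servings and 16.35 servings → $35.06.
kale + avocado with both targets exact would need a negative amount; discard.
So the least-cost plan costs $4.08.

$4.08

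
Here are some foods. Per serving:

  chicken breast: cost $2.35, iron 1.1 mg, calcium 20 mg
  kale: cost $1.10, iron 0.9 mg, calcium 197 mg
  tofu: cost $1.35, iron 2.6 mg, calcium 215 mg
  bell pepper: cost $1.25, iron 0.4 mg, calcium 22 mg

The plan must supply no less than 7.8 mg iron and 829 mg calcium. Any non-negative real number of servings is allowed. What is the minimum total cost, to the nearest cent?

Check every corner: each single food scaled to meet both minima, and each pair solved so both constraints bind.
chicken breast only: max(7.8/1.1, 829/20) = 41.45 servings → $97.41.
kale only: max(7.8/0.9, 829/197) = 8.667 servings → $9.53.
tofu only: max(7.8/2.6, 829/215) = 3.856 servings → $5.21.
bell pepper only: max(7.8/0.4, 829/22) = 37.68 servings → $47.10.
chicken breast + kale with both tight: 3.978 servings and 3.804 servings → $13.53.
chicken breast + tofu with both targets exact would need a negative amount; discard.
chicken breast + bell pepper: the both-tight solution has a negative serving — not a feasible corner.
kale + tofu with both tight: 1.501 servings and 2.48 servings → $5.00.
kale + bell pepper with both tight: 2.712 servings and 13.4 servings → $19.73.
tofu + bell pepper: the both-tight solution has a negative serving — not a feasible corner.
The minimum over all feasible corners is $5.00.

$5.00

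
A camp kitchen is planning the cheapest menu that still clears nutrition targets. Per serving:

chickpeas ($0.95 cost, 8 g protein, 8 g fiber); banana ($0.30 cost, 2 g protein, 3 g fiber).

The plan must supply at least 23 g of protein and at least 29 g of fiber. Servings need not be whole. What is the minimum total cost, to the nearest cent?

$3.11

chickpeas only: max(23/8, 29/8) = 3.625 servings → $3.44.
banana only: max(23/2, 29/3) = 11.5 servings → $3.45.
chickpeas + banana with both tight: 1.375 servings and 6 servings → $3.11.
The minimum over all feasible corners is $3.11.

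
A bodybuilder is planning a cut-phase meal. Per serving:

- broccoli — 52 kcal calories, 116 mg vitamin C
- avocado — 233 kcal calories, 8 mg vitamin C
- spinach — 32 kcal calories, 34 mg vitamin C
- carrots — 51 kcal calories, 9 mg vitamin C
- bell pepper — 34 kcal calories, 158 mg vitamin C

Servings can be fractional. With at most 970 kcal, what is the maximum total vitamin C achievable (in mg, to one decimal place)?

Vitamin C per kcal: bell pepper 4.647, broccoli 2.231, spinach 1.062, carrots 0.1765, avocado 0.03433.
With no serving limits, spend the whole calories allowance on bell pepper: 970 kcal / 34 kcal × 158 mg = 4507.6 mg.

4507.6 mg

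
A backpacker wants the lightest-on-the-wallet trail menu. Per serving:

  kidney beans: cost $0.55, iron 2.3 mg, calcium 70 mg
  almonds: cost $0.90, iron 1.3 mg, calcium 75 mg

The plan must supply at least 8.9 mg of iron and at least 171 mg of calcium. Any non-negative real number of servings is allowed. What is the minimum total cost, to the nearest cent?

Minimising a linear cost over {iron ≥ 8.9, calcium ≥ 171, servings ≥ 0} — the optimum is at a vertex, using one or two foods.
kidney beans only: max(8.9/2.3, 171/70) = 3.87 servings → $2.13.
almonds only: max(8.9/1.3, 171/75) = 6.846 servings → $6.16.
kidney beans + almonds: the both-tight solution has a negative serving — not a feasible corner.
So the least-cost plan costs $2.13.

$2.13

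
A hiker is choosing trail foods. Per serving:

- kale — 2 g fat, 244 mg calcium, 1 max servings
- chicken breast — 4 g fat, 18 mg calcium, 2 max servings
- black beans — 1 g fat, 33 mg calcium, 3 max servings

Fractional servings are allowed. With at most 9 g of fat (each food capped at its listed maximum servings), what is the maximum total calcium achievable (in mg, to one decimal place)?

361.0 mg

Calcium per g fat: kale 122, black beans 33, chicken breast 4.5.
Take 1 serving of kale: uses 2 g fat, +244.0 mg calcium (running total 244.0 mg).
Take 3 servings of black beans: uses 3 g fat, +99.0 mg calcium (running total 343.0 mg).
Take 1 serving of chicken breast: uses 4 g fat, +18.0 mg calcium (running total 361.0 mg).
Filling greedily by calcium-per-g fat is optimal for one linear limit, giving 361.0 mg.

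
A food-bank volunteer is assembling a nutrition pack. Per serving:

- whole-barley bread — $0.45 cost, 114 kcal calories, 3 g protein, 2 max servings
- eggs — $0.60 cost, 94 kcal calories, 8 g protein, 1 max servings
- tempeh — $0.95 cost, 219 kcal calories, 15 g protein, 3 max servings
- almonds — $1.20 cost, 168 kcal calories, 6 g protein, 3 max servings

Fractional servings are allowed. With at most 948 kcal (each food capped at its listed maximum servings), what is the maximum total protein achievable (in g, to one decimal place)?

Protein per kcal: eggs 0.08511, tempeh 0.06849, almonds 0.03571, whole-barley bread 0.02632.
Take 1 serving of eggs: uses 94 kcal, +8.0 g protein (running total 8.0 g).
Take 3 servings of tempeh: uses 657 kcal, +45.0 g protein (running total 53.0 g).
Take 1.173 servings of almonds: uses 197 kcal, +7.0 g protein (running total 60.0 g).
Filling greedily by protein-per-kcal is optimal for one linear limit, giving 60.0 g.

60.0 g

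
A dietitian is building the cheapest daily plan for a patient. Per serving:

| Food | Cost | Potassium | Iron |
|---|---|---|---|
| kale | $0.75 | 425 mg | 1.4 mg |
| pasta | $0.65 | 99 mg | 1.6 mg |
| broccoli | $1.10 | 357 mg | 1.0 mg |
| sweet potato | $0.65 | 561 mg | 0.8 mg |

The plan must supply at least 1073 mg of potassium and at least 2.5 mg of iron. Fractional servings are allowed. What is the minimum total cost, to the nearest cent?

This is a tiny linear program; its minimum lies at a vertex of the feasible set. List the vertices and price them.
kale only: max(1073/425, 2.5/1.4) = 2.525 servings → $1.89.
pasta only: max(1073/99, 2.5/1.6) = 10.84 servings → $7.04.
broccoli only: max(1073/357, 2.5/1.0) = 3.006 servings → $3.31.
sweet potato only: max(1073/561, 2.5/0.8) = 3.125 servings → $2.03.
kale + pasta: intersection lies outside the first quadrant.
kale + broccoli: the both-tight solution has a negative serving — not a feasible corner.
kale + sweet potato with both tight: 1.222 servings and 0.9872 servings → $1.56.
pasta + broccoli: the both-tight solution has a negative serving — not a feasible corner.
pasta + sweet potato with both tight: 0.6648 servings and 1.795 servings → $1.60.
broccoli + sweet potato with both tight: 1.976 servings and 0.6554 servings → $2.60.
The minimum over all feasible corners is $1.56.

$1.56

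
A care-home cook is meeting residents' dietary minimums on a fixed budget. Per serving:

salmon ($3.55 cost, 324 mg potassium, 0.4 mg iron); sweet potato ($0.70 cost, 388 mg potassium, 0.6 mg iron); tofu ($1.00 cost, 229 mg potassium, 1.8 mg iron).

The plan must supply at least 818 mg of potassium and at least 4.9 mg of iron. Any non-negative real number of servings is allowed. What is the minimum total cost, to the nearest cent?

Check every corner: each single food scaled to meet both minima, and each pair solved so both constraints bind.
salmon only: max(818/324, 4.9/0.4) = 12.25 servings → $43.49.
sweet potato only: max(818/388, 4.9/0.6) = 8.167 servings → $5.72.
tofu only: max(818/229, 4.9/1.8) = 3.572 servings → $3.57.
salmon + sweet potato: intersection lies outside the first quadrant.
salmon + tofu with both tight: 0.7126 servings and 2.564 servings → $5.09.
sweet potato + tofu with both tight: 0.6244 servings and 2.514 servings → $2.95.
The minimum over all feasible corners is $2.95.

$2.95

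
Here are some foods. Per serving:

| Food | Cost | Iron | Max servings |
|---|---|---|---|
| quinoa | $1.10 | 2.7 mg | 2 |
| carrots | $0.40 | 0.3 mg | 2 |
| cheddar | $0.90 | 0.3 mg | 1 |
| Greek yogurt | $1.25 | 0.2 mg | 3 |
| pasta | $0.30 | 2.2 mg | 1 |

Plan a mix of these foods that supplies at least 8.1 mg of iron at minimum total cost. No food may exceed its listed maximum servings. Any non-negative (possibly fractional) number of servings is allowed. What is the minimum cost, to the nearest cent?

Cost per mg of iron: pasta $0.1364, quinoa $0.4074, carrots $1.3333, cheddar $3.0000, Greek yogurt $6.2500.
Take 1 serving of pasta: +2.2 mg iron for $0.30 (total $0.30, still need 5.9 mg).
Take 2 servings of quinoa: +5.4 mg iron for $2.20 (total $2.50, still need 0.5 mg).
Take 1.667 servings of carrots: +0.5 mg iron for $0.67 (total $3.17, still need 0.0 mg).
Filling from the cheapest source first is optimal under one linear minimum: $3.17.

$3.17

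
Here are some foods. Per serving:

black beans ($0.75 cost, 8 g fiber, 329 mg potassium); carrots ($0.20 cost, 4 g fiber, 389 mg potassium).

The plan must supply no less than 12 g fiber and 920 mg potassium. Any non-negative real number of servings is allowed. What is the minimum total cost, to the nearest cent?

$0.60

Compare the cost at each extreme point of the feasible region.
black beans only: max(12/8, 920/329) = 2.796 servings → $2.10.
carrots only: max(12/4, 920/389) = 3 servings → $0.60.
black beans + carrots with both tight: 0.5501 servings and 1.9 servings → $0.79.
The minimum over all feasible corners is $0.60.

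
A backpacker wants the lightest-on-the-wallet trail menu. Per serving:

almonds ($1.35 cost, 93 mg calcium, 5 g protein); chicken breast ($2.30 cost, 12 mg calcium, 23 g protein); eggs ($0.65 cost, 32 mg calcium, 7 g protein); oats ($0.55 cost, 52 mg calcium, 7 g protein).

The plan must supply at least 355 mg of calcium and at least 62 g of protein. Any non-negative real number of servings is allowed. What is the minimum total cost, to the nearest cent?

$4.87

almonds only: max(355/93, 62/5) = 12.4 servings → $16.74.
chicken breast only: max(355/12, 62/23) = 29.58 servings → $68.04.
eggs only: max(355/32, 62/7) = 11.09 servings → $7.21.
oats only: max(355/52, 62/7) = 8.857 servings → $4.87.
almonds + chicken breast with both tight: 3.57 servings and 1.92 servings → $9.23.
almonds + eggs with both tight: 1.02 servings and 8.128 servings → $6.66.
almonds + oats: the both-tight solution has a negative serving — not a feasible corner.
chicken breast + eggs: the both-tight solution has a negative serving — not a feasible corner.
chicken breast + oats with both tight: 0.6646 servings and 6.674 servings → $5.20.
eggs + oats with both tight: 5.279 servings and 3.579 servings → $5.40.
Cheapest feasible corner: $4.87.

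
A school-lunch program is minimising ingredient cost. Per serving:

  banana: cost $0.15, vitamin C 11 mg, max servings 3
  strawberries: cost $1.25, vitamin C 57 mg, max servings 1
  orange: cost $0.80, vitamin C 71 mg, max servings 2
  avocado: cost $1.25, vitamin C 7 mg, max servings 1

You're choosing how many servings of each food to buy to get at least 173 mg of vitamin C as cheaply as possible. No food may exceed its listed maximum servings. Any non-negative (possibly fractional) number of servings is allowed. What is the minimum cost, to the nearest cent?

Cost per mg of vitamin C: orange $0.0113, banana $0.0136, strawberries $0.0219, avocado $0.1786.
Take 2 servings of orange: +142.0 mg vitamin C for $1.60 (total $1.60, still need 31.0 mg).
Take 2.818 servings of banana: +31.0 mg vitamin C for $0.42 (total $2.02, still need 0.0 mg).
Filling from the cheapest source first is optimal under one linear minimum: $2.02.

$2.02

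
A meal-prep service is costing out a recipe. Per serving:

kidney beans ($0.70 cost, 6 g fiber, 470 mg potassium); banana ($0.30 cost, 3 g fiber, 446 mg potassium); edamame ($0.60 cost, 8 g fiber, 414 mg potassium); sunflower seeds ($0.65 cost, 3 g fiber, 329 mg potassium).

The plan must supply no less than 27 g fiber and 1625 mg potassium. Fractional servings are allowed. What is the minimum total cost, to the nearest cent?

kidney beans only: max(27/6, 1625/470) = 4.5 servings → $3.15.
banana only: max(27/3, 1625/446) = 9 servings → $2.70.
edamame only: max(27/8, 1625/414) = 3.925 servings → $2.36.
sunflower seeds only: max(27/3, 1625/329) = 9 servings → $5.85.
kidney beans + banana: intersection lies outside the first quadrant.
kidney beans + edamame with both tight: 1.428 servings and 2.304 servings → $2.38.
kidney beans + sunflower seeds: intersection lies outside the first quadrant.
banana + edamame with both tight: 0.7833 servings and 3.081 servings → $2.08.
banana + sunflower seeds: the both-tight solution has a negative serving — not a feasible corner.
edamame + sunflower seeds with both tight: 2.883 servings and 1.311 servings → $2.58.
The minimum over all feasible corners is $2.08.

$2.08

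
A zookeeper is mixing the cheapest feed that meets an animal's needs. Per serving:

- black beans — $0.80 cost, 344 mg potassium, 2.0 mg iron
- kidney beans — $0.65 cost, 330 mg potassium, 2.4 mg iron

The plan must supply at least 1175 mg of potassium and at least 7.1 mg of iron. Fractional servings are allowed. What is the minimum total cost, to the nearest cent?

black beans only: max(1175/344, 7.1/2.0) = 3.55 servings → $2.84.
kidney beans only: max(1175/330, 7.1/2.4) = 3.561 servings → $2.31.
black beans + kidney beans with both tight: 2.88 servings and 0.558 servings → $2.67.
Cheapest feasible corner: $2.31.

$2.31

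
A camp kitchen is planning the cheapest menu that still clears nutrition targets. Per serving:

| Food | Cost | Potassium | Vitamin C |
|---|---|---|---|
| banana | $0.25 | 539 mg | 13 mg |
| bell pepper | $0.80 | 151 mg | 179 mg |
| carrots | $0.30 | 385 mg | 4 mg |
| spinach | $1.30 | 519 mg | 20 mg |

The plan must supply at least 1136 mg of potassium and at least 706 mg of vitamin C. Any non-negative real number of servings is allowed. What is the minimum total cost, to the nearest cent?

$3.35

banana only: max(1136/539, 706/13) = 54.31 servings → $13.58.
bell pepper only: max(1136/151, 706/179) = 7.523 servings → $6.02.
carrots only: max(1136/385, 706/4) = 176.5 servings → $52.95.
spinach only: max(1136/519, 706/20) = 35.3 servings → $45.89.
banana + bell pepper with both tight: 1.023 servings and 3.87 servings → $3.35.
banana + carrots: the both-tight solution has a negative serving — not a feasible corner.
banana + spinach: the both-tight solution has a negative serving — not a feasible corner.
bell pepper + carrots with both tight: 3.912 servings and 1.416 servings → $3.55.
bell pepper + spinach with both tight: 3.824 servings and 1.076 servings → $4.46.
carrots + spinach with both targets exact would need a negative amount; discard.
The minimum over all feasible corners is $3.35.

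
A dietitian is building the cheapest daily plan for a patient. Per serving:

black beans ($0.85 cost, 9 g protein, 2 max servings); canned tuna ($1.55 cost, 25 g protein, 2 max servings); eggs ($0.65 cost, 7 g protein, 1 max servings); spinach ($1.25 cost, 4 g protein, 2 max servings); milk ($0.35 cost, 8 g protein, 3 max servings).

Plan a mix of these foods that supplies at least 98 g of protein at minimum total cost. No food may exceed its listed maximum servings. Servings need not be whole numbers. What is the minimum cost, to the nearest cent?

Cost per g of protein: milk $0.0437, canned tuna $0.0620, eggs $0.0929, black beans $0.0944, spinach $0.3125.
Take 3 servings of milk: +24.0 g protein for $1.05 (total $1.05, still need 74.0 g).
Take 2 servings of canned tuna: +50.0 g protein for $3.10 (total $4.15, still need 24.0 g).
Take 1 serving of eggs: +7.0 g protein for $0.65 (total $4.80, still need 17.0 g).
Take 1.889 servings of black beans: +17.0 g protein for $1.61 (total $6.41, still need 0.0 g).
Filling from the cheapest source first is optimal under one linear minimum: $6.41.

$6.41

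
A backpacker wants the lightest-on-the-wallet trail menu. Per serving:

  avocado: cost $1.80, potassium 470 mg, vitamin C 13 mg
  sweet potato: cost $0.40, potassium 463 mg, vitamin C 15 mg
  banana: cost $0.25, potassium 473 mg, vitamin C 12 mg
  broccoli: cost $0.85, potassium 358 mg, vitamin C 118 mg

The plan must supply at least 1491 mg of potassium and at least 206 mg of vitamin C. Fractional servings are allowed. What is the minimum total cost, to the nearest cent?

$1.81

This is a tiny linear program; its minimum lies at a vertex of the feasible set. List the vertices and price them.
avocado only: max(1491/470, 206/13) = 15.85 servings → $28.52.
sweet potato only: max(1491/463, 206/15) = 13.73 servings → $5.49.
banana only: max(1491/473, 206/12) = 17.17 servings → $4.29.
broccoli only: max(1491/358, 206/118) = 4.165 servings → $3.54.
avocado + sweet potato: intersection lies outside the first quadrant.
avocado + banana: the both-tight solution has a negative serving — not a feasible corner.
avocado + broccoli with both tight: 2.011 servings and 1.524 servings → $4.92.
sweet potato + banana: the both-tight solution has a negative serving — not a feasible corner.
sweet potato + broccoli with both tight: 2.074 servings and 1.482 servings → $2.09.
banana + broccoli with both tight: 1.984 servings and 1.544 servings → $1.81.
The minimum over all feasible corners is $1.81.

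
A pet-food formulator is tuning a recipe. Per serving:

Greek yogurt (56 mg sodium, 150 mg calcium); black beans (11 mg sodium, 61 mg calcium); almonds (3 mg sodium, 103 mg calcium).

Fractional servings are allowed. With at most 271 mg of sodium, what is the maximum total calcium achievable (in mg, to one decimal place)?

9304.3 mg

Calcium per mg sodium: almonds 34.33, black beans 5.545, Greek yogurt 2.679.
With no serving limits, spend the whole sodium allowance on almonds: 271 mg / 3 mg × 103 mg = 9304.3 mg.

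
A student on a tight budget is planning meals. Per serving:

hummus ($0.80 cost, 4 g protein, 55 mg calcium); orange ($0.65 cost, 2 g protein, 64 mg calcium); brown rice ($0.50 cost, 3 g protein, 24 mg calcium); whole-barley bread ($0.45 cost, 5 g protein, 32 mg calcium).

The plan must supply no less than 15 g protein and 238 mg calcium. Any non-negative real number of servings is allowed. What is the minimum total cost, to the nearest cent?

Compare the cost at each extreme point of the feasible region.
hummus only: max(15/4, 238/55) = 4.327 servings → $3.46.
orange only: max(15/2, 238/64) = 7.5 servings → $4.88.
brown rice only: max(15/3, 238/24) = 9.917 servings → $4.96.
whole-barley bread only: max(15/5, 238/32) = 7.438 servings → $3.35.
hummus + orange with both tight: 3.315 servings and 0.8699 servings → $3.22.
hummus + brown rice with both targets exact would need a negative amount; discard.
hummus + whole-barley bread: the both-tight solution has a negative serving — not a feasible corner.
orange + brown rice with both tight: 2.458 servings and 3.361 servings → $3.28.
orange + whole-barley bread with both tight: 2.773 servings and 1.891 servings → $2.65.
brown rice + whole-barley bread with both targets exact would need a negative amount; discard.
So the least-cost plan costs $2.65.

$2.65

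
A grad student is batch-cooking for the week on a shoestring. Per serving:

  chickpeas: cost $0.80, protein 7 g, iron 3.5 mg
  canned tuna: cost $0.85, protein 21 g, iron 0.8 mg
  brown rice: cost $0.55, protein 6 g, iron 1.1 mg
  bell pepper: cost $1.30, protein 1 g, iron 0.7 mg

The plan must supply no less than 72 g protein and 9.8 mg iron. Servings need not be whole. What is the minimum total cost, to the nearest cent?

A basic optimal solution has at most two foods positive. Try each food alone and each pair with both targets met exactly.
chickpeas only: max(72/7, 9.8/3.5) = 10.29 servings → $8.23.
canned tuna only: max(72/21, 9.8/0.8) = 12.25 servings → $10.41.
brown rice only: max(72/6, 9.8/1.1) = 12 servings → $6.60.
bell pepper only: max(72/1, 9.8/0.7) = 72 servings → $93.60.
chickpeas + canned tuna with both tight: 2.183 servings and 2.701 servings → $4.04.
chickpeas + brown rice: intersection lies outside the first quadrant.
chickpeas + bell pepper with both targets exact would need a negative amount; discard.
canned tuna + brown rice with both tight: 1.115 servings and 8.098 servings → $5.40.
canned tuna + bell pepper with both tight: 2.921 servings and 10.66 servings → $16.34.
brown rice + bell pepper with both targets exact would need a negative amount; discard.
So the least-cost plan costs $4.04.

$4.04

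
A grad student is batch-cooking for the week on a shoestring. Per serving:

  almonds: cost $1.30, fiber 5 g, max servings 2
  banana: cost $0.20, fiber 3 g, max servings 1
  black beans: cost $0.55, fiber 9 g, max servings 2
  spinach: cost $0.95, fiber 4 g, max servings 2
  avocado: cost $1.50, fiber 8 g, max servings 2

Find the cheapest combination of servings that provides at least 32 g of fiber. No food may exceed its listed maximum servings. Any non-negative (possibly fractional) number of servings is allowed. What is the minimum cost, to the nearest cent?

$3.36

Cost per g of fiber: black beans $0.0611, banana $0.0667, avocado $0.1875, spinach $0.2375, almonds $0.2600.
Take 2 servings of black beans: +18.0 g fiber for $1.10 (total $1.10, still need 14.0 g).
Take 1 serving of banana: +3.0 g fiber for $0.20 (total $1.30, still need 11.0 g).
Take 1.375 servings of avocado: +11.0 g fiber for $2.06 (total $3.36, still need 0.0 g).
Filling from the cheapest source first is optimal under one linear minimum: $3.36.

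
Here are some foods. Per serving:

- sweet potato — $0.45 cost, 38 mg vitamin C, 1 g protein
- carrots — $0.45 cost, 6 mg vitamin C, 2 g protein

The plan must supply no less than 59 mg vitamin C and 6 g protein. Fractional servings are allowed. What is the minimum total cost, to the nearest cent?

$1.61

Two binding constraints pin down two serving amounts, so the optimal mix uses at most two foods. The candidates are each food alone (scaled to the tighter of vitamin C/protein) and each pair with both constraints tight.
sweet potato only: max(59/38, 6/1) = 6 servings → $2.70.
carrots only: max(59/6, 6/2) = 9.833 servings → $4.42.
sweet potato + carrots with both tight: 1.171 servings and 2.414 servings → $1.61.
Cheapest feasible corner: $1.61.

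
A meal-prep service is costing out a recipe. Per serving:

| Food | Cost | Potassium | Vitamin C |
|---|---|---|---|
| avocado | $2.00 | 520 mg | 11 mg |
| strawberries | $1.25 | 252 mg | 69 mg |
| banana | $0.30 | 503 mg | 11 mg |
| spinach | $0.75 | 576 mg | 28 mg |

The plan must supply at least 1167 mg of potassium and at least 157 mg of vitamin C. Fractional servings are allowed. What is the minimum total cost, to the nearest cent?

$2.97

Two binding constraints pin down two serving amounts, so the optimal mix uses at most two foods. The candidates are each food alone (scaled to the tighter of potassium/vitamin C) and each pair with both constraints tight.
avocado only: max(1167/520, 157/11) = 14.27 servings → $28.55.
strawberries only: max(1167/252, 157/69) = 4.631 servings → $5.79.
banana only: max(1167/503, 157/11) = 14.27 servings → $4.28.
spinach only: max(1167/576, 157/28) = 5.607 servings → $4.21.
avocado + strawberries with both tight: 1.237 servings and 2.078 servings → $5.07.
avocado + banana with both targets exact would need a negative amount; discard.
avocado + spinach: the both-tight solution has a negative serving — not a feasible corner.
strawberries + banana with both tight: 2.071 servings and 1.283 servings → $2.97.
strawberries + spinach with both tight: 1.767 servings and 1.253 servings → $3.15.
banana + spinach: intersection lies outside the first quadrant.
The minimum over all feasible corners is $2.97.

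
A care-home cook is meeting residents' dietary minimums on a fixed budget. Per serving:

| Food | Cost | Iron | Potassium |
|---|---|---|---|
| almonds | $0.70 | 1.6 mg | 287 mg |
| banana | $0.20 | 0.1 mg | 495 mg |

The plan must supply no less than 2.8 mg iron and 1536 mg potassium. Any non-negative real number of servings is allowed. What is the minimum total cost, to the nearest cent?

Compare the cost at each extreme point of the feasible region.
almonds only: max(2.8/1.6, 1536/287) = 5.352 servings → $3.75.
banana only: max(2.8/0.1, 1536/495) = 28 servings → $5.60.
almonds + banana with both tight: 1.615 servings and 2.167 servings → $1.56.
Cheapest feasible corner: $1.56.

$1.56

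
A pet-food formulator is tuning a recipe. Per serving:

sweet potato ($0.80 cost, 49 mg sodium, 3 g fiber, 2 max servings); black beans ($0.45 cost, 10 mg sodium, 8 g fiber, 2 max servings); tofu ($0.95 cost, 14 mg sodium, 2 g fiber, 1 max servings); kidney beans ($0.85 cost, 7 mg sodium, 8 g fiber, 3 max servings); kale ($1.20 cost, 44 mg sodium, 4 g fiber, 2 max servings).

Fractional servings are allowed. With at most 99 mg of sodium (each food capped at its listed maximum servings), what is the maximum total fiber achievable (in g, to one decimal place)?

Fiber per mg sodium: kidney beans 1.143, black beans 0.8, tofu 0.1429, kale 0.09091, sweet potato 0.06122.
Take 3 servings of kidney beans: uses 21 mg sodium, +24.0 g fiber (running total 24.0 g).
Take 2 servings of black beans: uses 20 mg sodium, +16.0 g fiber (running total 40.0 g).
Take 1 serving of tofu: uses 14 mg sodium, +2.0 g fiber (running total 42.0 g).
Take 1 serving of kale: uses 44 mg sodium, +4.0 g fiber (running total 46.0 g).
Filling greedily by fiber-per-mg sodium is optimal for one linear limit, giving 46.0 g.

46.0 g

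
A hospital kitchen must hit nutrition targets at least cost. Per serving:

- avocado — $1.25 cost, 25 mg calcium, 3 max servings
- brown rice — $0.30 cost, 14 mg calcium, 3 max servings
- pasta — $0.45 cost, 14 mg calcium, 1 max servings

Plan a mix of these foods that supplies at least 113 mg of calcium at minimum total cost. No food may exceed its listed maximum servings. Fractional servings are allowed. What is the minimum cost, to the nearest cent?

$4.20

Cost per mg of calcium: brown rice $0.0214, pasta $0.0321, avocado $0.0500.
Take 3 servings of brown rice: +42.0 mg calcium for $0.90 (total $0.90, still need 71.0 mg).
Take 1 serving of pasta: +14.0 mg calcium for $0.45 (total $1.35, still need 57.0 mg).
Take 2.28 servings of avocado: +57.0 mg calcium for $2.85 (total $4.20, still need 0.0 mg).
Filling from the cheapest source first is optimal under one linear minimum: $4.20.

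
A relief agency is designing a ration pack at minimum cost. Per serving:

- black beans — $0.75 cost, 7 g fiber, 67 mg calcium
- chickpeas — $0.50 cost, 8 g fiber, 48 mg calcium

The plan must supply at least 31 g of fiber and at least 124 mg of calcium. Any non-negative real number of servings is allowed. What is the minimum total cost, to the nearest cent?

This is a tiny linear program; its minimum lies at a vertex of the feasible set. List the vertices and price them.
black beans only: max(31/7, 124/67) = 4.429 servings → $3.32.
chickpeas only: max(31/8, 124/48) = 3.875 servings → $1.94.
black beans + chickpeas: intersection lies outside the first quadrant.
So the least-cost plan costs $1.94.

$1.94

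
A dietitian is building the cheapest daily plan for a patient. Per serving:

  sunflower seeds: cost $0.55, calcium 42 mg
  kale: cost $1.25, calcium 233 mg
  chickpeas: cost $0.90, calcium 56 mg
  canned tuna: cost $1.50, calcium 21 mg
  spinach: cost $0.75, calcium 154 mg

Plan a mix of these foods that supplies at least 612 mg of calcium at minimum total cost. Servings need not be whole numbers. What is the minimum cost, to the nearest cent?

Cost per mg of calcium: spinach $0.0049, kale $0.0054, sunflower seeds $0.0131, chickpeas $0.0161, canned tuna $0.0714.
With no serving limits, use only spinach: 612 mg / 154 mg = 3.974 servings × $0.75 = $2.98.

$2.98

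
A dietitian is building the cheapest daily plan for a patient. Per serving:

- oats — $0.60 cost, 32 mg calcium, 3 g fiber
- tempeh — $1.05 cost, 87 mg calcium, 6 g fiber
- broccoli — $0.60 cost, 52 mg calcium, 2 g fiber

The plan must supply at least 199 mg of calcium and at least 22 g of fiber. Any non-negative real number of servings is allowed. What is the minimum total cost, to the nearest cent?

Two binding constraints pin down two serving amounts, so the optimal mix uses at most two foods. The candidates are each food alone (scaled to the tighter of calcium/fiber) and each pair with both constraints tight.
oats only: max(199/32, 22/3) = 7.333 servings → $4.40.
tempeh only: max(199/87, 22/6) = 3.667 servings → $3.85.
broccoli only: max(199/52, 22/2) = 11 servings → $6.60.
oats + tempeh with both targets exact would need a negative amount; discard.
oats + broccoli with both targets exact would need a negative amount; discard.
tempeh + broccoli with both targets exact would need a negative amount; discard.
Cheapest feasible corner: $3.85.

$3.85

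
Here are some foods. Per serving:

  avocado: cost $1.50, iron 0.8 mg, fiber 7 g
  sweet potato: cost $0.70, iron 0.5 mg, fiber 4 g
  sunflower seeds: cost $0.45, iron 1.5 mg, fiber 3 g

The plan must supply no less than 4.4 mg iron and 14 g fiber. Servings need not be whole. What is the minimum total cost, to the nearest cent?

$2.10

The cheapest plan sits at a corner of the feasible region — with two constraints it uses at most two foods.
avocado only: max(4.4/0.8, 14/7) = 5.5 servings → $8.25.
sweet potato only: max(4.4/0.5, 14/4) = 8.8 servings → $6.16.
sunflower seeds only: max(4.4/1.5, 14/3) = 4.667 servings → $2.10.
avocado + sweet potato: intersection lies outside the first quadrant.
avocado + sunflower seeds with both tight: 0.963 servings and 2.42 servings → $2.53.
sweet potato + sunflower seeds with both tight: 1.733 servings and 2.356 servings → $2.27.
So the least-cost plan costs $2.10.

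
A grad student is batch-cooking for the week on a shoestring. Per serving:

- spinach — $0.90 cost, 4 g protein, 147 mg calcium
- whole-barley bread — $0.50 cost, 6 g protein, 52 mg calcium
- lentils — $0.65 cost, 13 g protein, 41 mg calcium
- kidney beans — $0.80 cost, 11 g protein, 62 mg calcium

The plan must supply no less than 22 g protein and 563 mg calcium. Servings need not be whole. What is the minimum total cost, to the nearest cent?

$3.67

A basic optimal solution has at most two foods positive. Try each food alone and each pair with both targets met exactly.
spinach only: max(22/4, 563/147) = 5.5 servings → $4.95.
whole-barley bread only: max(22/6, 563/52) = 10.83 servings → $5.41.
lentils only: max(22/13, 563/41) = 13.73 servings → $8.93.
kidney beans only: max(22/11, 563/62) = 9.081 servings → $7.26.
spinach + whole-barley bread with both tight: 3.315 servings and 1.457 servings → $3.71.
spinach + lentils with both tight: 3.673 servings and 0.5621 servings → $3.67.
spinach + kidney beans with both tight: 3.527 servings and 0.7173 servings → $3.75.
whole-barley bread + lentils with both targets exact would need a negative amount; discard.
whole-barley bread + kidney beans: the both-tight solution has a negative serving — not a feasible corner.
lentils + kidney beans with both targets exact would need a negative amount; discard.
So the least-cost plan costs $3.67.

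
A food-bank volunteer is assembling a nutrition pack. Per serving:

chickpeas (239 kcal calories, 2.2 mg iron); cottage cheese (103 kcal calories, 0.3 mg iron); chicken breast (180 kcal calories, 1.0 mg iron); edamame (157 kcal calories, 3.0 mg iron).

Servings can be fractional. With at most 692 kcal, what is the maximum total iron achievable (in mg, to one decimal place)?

Iron per kcal: edamame 0.01911, chickpeas 0.009205, chicken breast 0.005556, cottage cheese 0.002913.
With no serving limits, spend the whole calories allowance on edamame: 692 kcal / 157 kcal × 3.0 mg = 13.2 mg.

13.2 mg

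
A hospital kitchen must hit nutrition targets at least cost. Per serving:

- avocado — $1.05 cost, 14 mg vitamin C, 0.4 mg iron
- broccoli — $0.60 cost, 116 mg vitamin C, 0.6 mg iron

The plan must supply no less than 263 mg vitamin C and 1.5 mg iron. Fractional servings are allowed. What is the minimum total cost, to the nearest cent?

$1.50

With two linear requirements the optimum uses one or two foods; enumerate the corners.
avocado only: max(263/14, 1.5/0.4) = 18.79 servings → $19.73.
broccoli only: max(263/116, 1.5/0.6) = 2.5 servings → $1.50.
avocado + broccoli with both tight: 0.4263 servings and 2.216 servings → $1.78.
Cheapest feasible corner: $1.50.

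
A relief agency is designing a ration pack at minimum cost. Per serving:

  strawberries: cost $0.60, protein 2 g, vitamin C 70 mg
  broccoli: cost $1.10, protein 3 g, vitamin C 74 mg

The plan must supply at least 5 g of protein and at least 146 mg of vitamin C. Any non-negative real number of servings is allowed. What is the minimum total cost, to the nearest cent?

With two linear requirements the optimum uses one or two foods; enumerate the corners.
strawberries only: max(5/2, 146/70) = 2.5 servings → $1.50.
broccoli only: max(5/3, 146/74) = 1.973 servings → $2.17.
strawberries + broccoli with both tight: 1.097 servings and 0.9355 servings → $1.69.
Cheapest feasible corner: $1.50.

$1.50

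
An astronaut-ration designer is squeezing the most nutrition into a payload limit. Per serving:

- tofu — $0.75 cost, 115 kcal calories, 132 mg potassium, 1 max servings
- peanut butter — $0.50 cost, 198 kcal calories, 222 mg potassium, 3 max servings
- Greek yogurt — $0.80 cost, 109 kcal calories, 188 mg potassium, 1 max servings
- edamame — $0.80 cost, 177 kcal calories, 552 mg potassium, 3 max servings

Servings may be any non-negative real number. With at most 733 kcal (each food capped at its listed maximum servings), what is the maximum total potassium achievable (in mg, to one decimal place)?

Potassium per kcal: edamame 3.119, Greek yogurt 1.725, tofu 1.148, peanut butter 1.121.
Take 3 servings of edamame: uses 531 kcal, +1656.0 mg potassium (running total 1656.0 mg).
Take 1 serving of Greek yogurt: uses 109 kcal, +188.0 mg potassium (running total 1844.0 mg).
Take 0.8087 servings of tofu: uses 93 kcal, +106.7 mg potassium (running total 1950.7 mg).
Greedy by best ratio exhausts the calories allowance optimally: 1950.7 mg.

1950.7 mg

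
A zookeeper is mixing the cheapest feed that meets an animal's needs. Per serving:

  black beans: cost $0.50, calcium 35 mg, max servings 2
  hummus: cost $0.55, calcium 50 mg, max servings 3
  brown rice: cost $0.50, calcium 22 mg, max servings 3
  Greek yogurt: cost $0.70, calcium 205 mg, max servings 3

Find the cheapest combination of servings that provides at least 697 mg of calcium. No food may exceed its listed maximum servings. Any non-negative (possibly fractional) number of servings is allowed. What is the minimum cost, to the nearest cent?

$3.00

Cost per mg of calcium: Greek yogurt $0.0034, hummus $0.0110, black beans $0.0143, brown rice $0.0227.
Take 3 servings of Greek yogurt: +615.0 mg calcium for $2.10 (total $2.10, still need 82.0 mg).
Take 1.64 servings of hummus: +82.0 mg calcium for $0.90 (total $3.00, still need 0.0 mg).
Greedy by cheapest-per-mg is optimal for a single linear constraint, so the minimum cost is $3.00.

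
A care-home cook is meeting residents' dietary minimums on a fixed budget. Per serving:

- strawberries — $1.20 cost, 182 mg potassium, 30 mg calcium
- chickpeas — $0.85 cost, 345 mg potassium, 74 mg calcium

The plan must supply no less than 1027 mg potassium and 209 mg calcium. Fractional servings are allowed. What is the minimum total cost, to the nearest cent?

$2.53

This is a tiny linear program; its minimum lies at a vertex of the feasible set. List the vertices and price them.
strawberries only: max(1027/182, 209/30) = 6.967 servings → $8.36.
chickpeas only: max(1027/345, 209/74) = 2.977 servings → $2.53.
strawberries + chickpeas with both tight: 1.249 servings and 2.318 servings → $3.47.
The minimum over all feasible corners is $2.53.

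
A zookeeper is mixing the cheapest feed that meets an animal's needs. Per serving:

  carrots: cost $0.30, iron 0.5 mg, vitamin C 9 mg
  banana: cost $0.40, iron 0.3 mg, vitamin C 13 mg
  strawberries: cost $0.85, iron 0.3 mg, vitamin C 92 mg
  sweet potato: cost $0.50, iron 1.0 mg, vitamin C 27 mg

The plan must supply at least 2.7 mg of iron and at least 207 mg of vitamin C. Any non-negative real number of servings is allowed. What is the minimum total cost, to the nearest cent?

At the optimum either one food covers both requirements or two foods hit both targets exactly; no other combination can be cheaper.
carrots only: max(2.7/0.5, 207/9) = 23 servings → $6.90.
banana only: max(2.7/0.3, 207/13) = 15.92 servings → $6.37.
strawberries only: max(2.7/0.3, 207/92) = 9 servings → $7.65.
sweet potato only: max(2.7/1.0, 207/27) = 7.667 servings → $3.83.
carrots + banana with both targets exact would need a negative amount; discard.
carrots + strawberries with both tight: 4.303 servings and 1.829 servings → $2.85.
carrots + sweet potato with both targets exact would need a negative amount; discard.
banana + strawberries with both tight: 7.861 servings and 1.139 servings → $4.11.
banana + sweet potato: the both-tight solution has a negative serving — not a feasible corner.
strawberries + sweet potato with both tight: 1.598 servings and 2.221 servings → $2.47.
The minimum over all feasible corners is $2.47.

$2.47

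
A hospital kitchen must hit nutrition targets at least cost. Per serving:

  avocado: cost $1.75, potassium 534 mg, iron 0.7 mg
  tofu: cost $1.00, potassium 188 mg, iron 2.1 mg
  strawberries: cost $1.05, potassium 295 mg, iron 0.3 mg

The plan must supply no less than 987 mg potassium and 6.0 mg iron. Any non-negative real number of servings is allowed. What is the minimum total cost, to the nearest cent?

$4.21

With two linear requirements the optimum uses one or two foods; enumerate the corners.
avocado only: max(987/534, 6.0/0.7) = 8.571 servings → $15.00.
tofu only: max(987/188, 6.0/2.1) = 5.25 servings → $5.25.
strawberries only: max(987/295, 6.0/0.3) = 20 servings → $21.00.
avocado + tofu with both tight: 0.9544 servings and 2.539 servings → $4.21.
avocado + strawberries: intersection lies outside the first quadrant.
tofu + strawberries with both tight: 2.617 servings and 1.678 servings → $4.38.
So the least-cost plan costs $4.21.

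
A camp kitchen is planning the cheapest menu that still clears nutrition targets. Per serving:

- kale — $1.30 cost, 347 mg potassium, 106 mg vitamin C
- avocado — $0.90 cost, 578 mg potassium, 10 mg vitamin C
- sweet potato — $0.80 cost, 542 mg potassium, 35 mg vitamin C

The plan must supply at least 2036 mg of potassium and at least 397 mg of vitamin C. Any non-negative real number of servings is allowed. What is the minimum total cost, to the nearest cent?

Compare the cost at each extreme point of the feasible region.
kale only: max(2036/347, 397/106) = 5.867 servings → $7.63.
avocado only: max(2036/578, 397/10) = 39.7 servings → $35.73.
sweet potato only: max(2036/542, 397/35) = 11.34 servings → $9.07.
kale + avocado with both tight: 3.618 servings and 1.351 servings → $5.92.
kale + sweet potato with both tight: 3.176 servings and 1.723 servings → $5.51.
avocado + sweet potato with both targets exact would need a negative amount; discard.
So the least-cost plan costs $5.51.

$5.51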